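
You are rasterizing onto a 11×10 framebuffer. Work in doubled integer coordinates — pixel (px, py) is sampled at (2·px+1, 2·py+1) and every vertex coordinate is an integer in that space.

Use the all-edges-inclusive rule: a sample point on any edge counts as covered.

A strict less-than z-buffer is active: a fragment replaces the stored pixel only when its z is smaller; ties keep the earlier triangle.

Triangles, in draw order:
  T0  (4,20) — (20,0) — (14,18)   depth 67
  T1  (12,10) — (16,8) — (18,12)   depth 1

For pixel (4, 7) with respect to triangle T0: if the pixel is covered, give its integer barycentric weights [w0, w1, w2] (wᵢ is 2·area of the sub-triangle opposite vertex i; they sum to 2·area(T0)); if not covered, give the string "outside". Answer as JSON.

T0:
  2·area = 168
  edge (4, 20)→(20, 0): d=(16,-20) inclusive
  edge (20, 0)→(14, 18): d=(-6,18) inclusive
  edge (14, 18)→(4, 20): d=(-10,2) inclusive
    (9,1)@(19, 3): e=[28,0,140] → █  [on edge]
    (10,1)@(21, 3): e=[68,-36,136] → ·
    (8,2)@(17, 5): e=[20,24,124] → █
    (9,2)@(19, 5): e=[60,-12,120] → ·
    (7,3)@(15, 7): e=[12,48,108] → █
    (9,3)@(19, 7): e=[92,-24,100] → ·
    (6,4)@(13, 9): e=[4,72,92] → █
    (8,4)@(17, 9): e=[84,0,84] → █  [on edge]
    (9,4)@(19, 9): e=[124,-36,80] → ·
    (6,5)@(13, 11): e=[36,60,72] → █
    (8,5)@(17, 11): e=[116,-12,64] → ·
    (5,6)@(11, 13): e=[28,84,56] → █
    (7,7)@(15, 15): e=[140,0,28] → █  [on edge]
    (9,8)@(19, 17): e=[252,-84,0] → ·  [on edge]
    (4,9)@(9, 19): e=[84,84,0] → █  [on edge]
  covered (23 px):
    · · · · · · · · · · ·
    · · · · · · · · · █ ·
    · · · · · · · · █ · ·
    · · · · · · · █ █ · ·
    · · · · · · █ █ █ · ·
    · · · · · · █ █ · · ·
    · · · · · █ █ █ · · ·
    · · · · █ █ █ █ · · ·
    · · · █ █ █ █ · · · ·
    · · █ █ █ · · · · · ·
T1:
  2·area = 20
  edge (12, 10)→(16, 8): d=(4,-2) inclusive
  edge (16, 8)→(18, 12): d=(2,4) inclusive
  edge (18, 12)→(12, 10): d=(-6,-2) inclusive
    (1,3)@(3, 7): e=[-30,50,0] → ·  [on edge]
    (4,4)@(9, 9): e=[-10,30,0] → ·  [on edge]
    (7,4)@(15, 9): e=[2,6,12] → █
    (8,4)@(17, 9): e=[6,-2,16] → ·
    (7,5)@(15, 11): e=[10,10,0] → █  [on edge]
    (8,5)@(17, 11): e=[14,2,4] → █
    (9,5)@(19, 11): e=[18,-6,8] → ·
    (7,6)@(15, 13): e=[18,14,-12] → ·
    (8,6)@(17, 13): e=[22,6,-8] → ·
    (10,6)@(21, 13): e=[30,-10,0] → ·  [on edge]
  covered (3 px):
    · · · · · · · · · · ·
    · · · · · · · · · · ·
    · · · · · · · · · · ·
    · · · · · · · · · · ·
    · · · · · · · █ · · ·
    · · · · · · · █ █ · ·
    · · · · · · · · · · ·
    · · · · · · · · · · ·
    · · · · · · · · · · ·
    · · · · · · · · · · ·

Result: [108,40,20]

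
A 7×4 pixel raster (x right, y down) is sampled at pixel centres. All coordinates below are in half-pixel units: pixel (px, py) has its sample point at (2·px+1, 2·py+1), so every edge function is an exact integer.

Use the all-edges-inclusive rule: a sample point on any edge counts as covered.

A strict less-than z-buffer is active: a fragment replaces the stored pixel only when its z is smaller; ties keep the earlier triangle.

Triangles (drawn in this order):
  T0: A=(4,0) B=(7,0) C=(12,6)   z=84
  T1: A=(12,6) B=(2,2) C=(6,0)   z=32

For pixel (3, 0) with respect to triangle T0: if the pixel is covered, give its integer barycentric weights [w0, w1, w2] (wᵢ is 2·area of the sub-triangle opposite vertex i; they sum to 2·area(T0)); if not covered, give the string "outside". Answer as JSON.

T0:
  2·area = 18
  edge (4, 0)→(7, 0): d=(3,0) inclusive
  edge (7, 0)→(12, 6): d=(5,6) inclusive
  edge (12, 6)→(4, 0): d=(-8,-6) inclusive
    (3,0)@(7, 1): e=[3,5,10] → X
    (4,0)@(9, 1): e=[3,-7,22] → .
    (3,1)@(7, 3): e=[9,15,-6] → .
    (4,1)@(9, 3): e=[9,3,6] → X
    (5,1)@(11, 3): e=[9,-9,18] → .
    (4,2)@(9, 5): e=[15,13,-10] → .
    (5,2)@(11, 5): e=[15,1,2] → X
    (6,2)@(13, 5): e=[15,-11,14] → .
    (5,3)@(11, 7): e=[21,11,-14] → .
  covered (3 px):
    . . . X . . .
    . . . . X . .
    . . . . . X .
    . . . . . . .
T1:
  2·area = 36
  edge (12, 6)→(2, 2): d=(-10,-4) inclusive
  edge (2, 2)→(6, 0): d=(4,-2) inclusive
  edge (6, 0)→(12, 6): d=(6,6) inclusive
    (2,0)@(5, 1): e=[22,2,12] → X
    (3,0)@(7, 1): e=[30,6,0] → X  [on edge]
    (4,0)@(9, 1): e=[38,10,-12] → .
    (2,1)@(5, 3): e=[2,10,24] → X
    (4,1)@(9, 3): e=[18,18,0] → X  [on edge]
    (5,1)@(11, 3): e=[26,22,-12] → .
    (2,2)@(5, 5): e=[-18,18,36] → .
    (3,2)@(7, 5): e=[-10,22,24] → .
    (4,2)@(9, 5): e=[-2,26,12] → .
    (5,2)@(11, 5): e=[6,30,0] → X  [on edge]
    (6,2)@(13, 5): e=[14,34,-12] → .
    (5,3)@(11, 7): e=[-14,38,12] → .
    (6,3)@(13, 7): e=[-6,42,0] → .  [on edge]
  covered (6 px):
    . . X X . . .
    . . X X X . .
    . . . . . X .
    . . . . . . .

Result: [5,10,3]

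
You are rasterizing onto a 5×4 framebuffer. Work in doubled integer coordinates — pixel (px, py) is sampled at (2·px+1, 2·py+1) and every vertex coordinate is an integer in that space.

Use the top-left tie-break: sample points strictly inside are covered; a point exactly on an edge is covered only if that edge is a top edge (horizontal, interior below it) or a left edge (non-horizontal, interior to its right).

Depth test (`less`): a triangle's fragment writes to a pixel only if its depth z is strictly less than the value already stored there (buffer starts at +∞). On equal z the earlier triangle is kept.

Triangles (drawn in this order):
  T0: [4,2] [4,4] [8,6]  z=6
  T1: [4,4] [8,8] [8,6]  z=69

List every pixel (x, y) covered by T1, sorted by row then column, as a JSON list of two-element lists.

T0:
  2·area = 8  (B↔C swapped to make it positive)
  edge (4, 2)→(8, 6): d=(4,4) right/bottom  bias=-1
  edge (8, 6)→(4, 4): d=(-4,-2) top-left  bias=+0
  edge (4, 4)→(4, 2): d=(0,-2) top-left  bias=+0
    (1,0)@(3, 1): e=[0,10,-2] → .  [on edge]
    (2,1)@(5, 3): e=[0,6,2] → .  [on edge]
    (3,2)@(7, 5): e=[0,2,6] → .  [on edge]
    (4,3)@(9, 7): e=[0,-2,10] → .  [on edge]
  covered (0 px):
    . . . . .
    . . . . .
    . . . . .
    . . . . .
T1:
  2·area = 8  (B↔C swapped to make it positive)
  edge (4, 4)→(8, 6): d=(4,2) right/bottom  bias=-1
  edge (8, 6)→(8, 8): d=(0,2) right/bottom  bias=-1
  edge (8, 8)→(4, 4): d=(-4,-4) top-left  bias=+0
    (0,0)@(1, 1): e=[-6,14,0] → .  [on edge]
    (1,1)@(3, 3): e=[-2,10,0] → .  [on edge]
    (2,2)@(5, 5): e=[2,6,0] → X  [on edge]
    (3,2)@(7, 5): e=[-2,2,8] → .
    (2,3)@(5, 7): e=[10,6,-8] → .
    (3,3)@(7, 7): e=[6,2,0] → X  [on edge]
    (4,3)@(9, 7): e=[2,-2,8] → .
  covered (2 px):
    . . . . .
    . . . . .
    . . X . .
    . . . X .

Result: [[2,2],[3,3]]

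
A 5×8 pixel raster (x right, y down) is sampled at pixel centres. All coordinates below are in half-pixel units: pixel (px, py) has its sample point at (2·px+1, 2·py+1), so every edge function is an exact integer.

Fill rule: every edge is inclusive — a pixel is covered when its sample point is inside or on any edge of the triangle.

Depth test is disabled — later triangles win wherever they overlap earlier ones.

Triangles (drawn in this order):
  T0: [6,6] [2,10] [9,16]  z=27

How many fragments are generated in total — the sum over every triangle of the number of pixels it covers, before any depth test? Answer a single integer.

T0:
  2·area = 52  (B↔C swapped to make it positive)
  edge (6, 6)→(9, 16): d=(3,10) inclusive
  edge (9, 16)→(2, 10): d=(-7,-6) inclusive
  edge (2, 10)→(6, 6): d=(4,-4) inclusive
    (4,1)@(9, 3): e=[-39,91,0] → .  [on edge]
    (3,2)@(7, 5): e=[-13,65,0] → .  [on edge]
    (2,3)@(5, 7): e=[13,39,0] → X  [on edge]
    (3,3)@(7, 7): e=[-7,51,8] → .
    (1,4)@(3, 9): e=[39,13,0] → X  [on edge]
    (3,4)@(7, 9): e=[-1,37,16] → .
    (0,5)@(1, 11): e=[65,-13,0] → .  [on edge]
    (1,5)@(3, 11): e=[45,-1,8] → .
    (2,5)@(5, 11): e=[25,11,16] → X
    (3,5)@(7, 11): e=[5,23,24] → X
    (4,5)@(9, 11): e=[-15,35,32] → .
    (2,6)@(5, 13): e=[31,-3,24] → .
  covered (6 px):
    . . . . .
    . . . . .
    . . . . .
    . . X . .
    . X X . .
    . . X X .
    . . . X .
    . . . . .

Final: 6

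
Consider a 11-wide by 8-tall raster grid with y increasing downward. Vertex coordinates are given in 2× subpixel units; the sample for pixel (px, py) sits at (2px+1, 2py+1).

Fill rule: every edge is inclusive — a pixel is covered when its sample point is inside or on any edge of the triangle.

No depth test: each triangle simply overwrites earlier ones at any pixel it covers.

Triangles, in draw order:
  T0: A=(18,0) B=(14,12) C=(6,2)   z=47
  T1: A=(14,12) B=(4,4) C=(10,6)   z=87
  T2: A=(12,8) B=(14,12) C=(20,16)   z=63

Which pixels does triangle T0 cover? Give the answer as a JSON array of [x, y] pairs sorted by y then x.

T0:
  2·area = 136
  edge (18, 0)→(14, 12): d=(-4,12) inclusive
  edge (14, 12)→(6, 2): d=(-8,-10) inclusive
  edge (6, 2)→(18, 0): d=(12,-2) inclusive
    (6,0)@(13, 1): e=[56,78,2] → #
    (7,0)@(15, 1): e=[32,98,6] → #
    (8,0)@(17, 1): e=[8,118,10] → #
    (9,0)@(19, 1): e=[-16,138,14] → ·
    (3,1)@(7, 3): e=[120,2,14] → #
    (4,1)@(9, 3): e=[96,22,18] → #
    (5,1)@(11, 3): e=[72,42,22] → #
    (8,1)@(17, 3): e=[0,102,34] → #  [on edge]
    (9,1)@(19, 3): e=[-24,122,38] → ·
    (3,2)@(7, 5): e=[112,-14,38] → ·
    (4,2)@(9, 5): e=[88,6,42] → #
    (8,2)@(17, 5): e=[-8,86,58] → ·
    (7,4)@(15, 9): e=[0,34,102] → #  [on edge]
    (6,7)@(13, 15): e=[0,-34,170] → ·  [on edge]
  covered (18 px):
    · · · · · · # # # · ·
    · · · # # # # # # · ·
    · · · · # # # # · · ·
    · · · · · # # # · · ·
    · · · · · · # # · · ·
    · · · · · · · · · · ·
    · · · · · · · · · · ·
    · · · · · · · · · · ·
T1:
  2·area = 28
  edge (14, 12)→(4, 4): d=(-10,-8) inclusive
  edge (4, 4)→(10, 6): d=(6,2) inclusive
  edge (10, 6)→(14, 12): d=(4,6) inclusive
    (0,1)@(1, 3): e=[-14,0,42] → ·  [on edge]
    (3,2)@(7, 5): e=[14,0,14] → #  [on edge]
    (4,2)@(9, 5): e=[30,-4,2] → ·
    (3,3)@(7, 7): e=[-6,12,22] → ·
    (4,3)@(9, 7): e=[10,8,10] → #
    (5,3)@(11, 7): e=[26,4,-2] → ·
    (6,3)@(13, 7): e=[42,0,-14] → ·  [on edge]
    (4,4)@(9, 9): e=[-10,20,18] → ·
    (5,4)@(11, 9): e=[6,16,6] → #
    (6,4)@(13, 9): e=[22,12,-6] → ·
    (9,4)@(19, 9): e=[70,0,-42] → ·  [on edge]
    (5,5)@(11, 11): e=[-14,28,14] → ·
  covered (4 px):
    · · · · · · · · · · ·
    · · · · · · · · · · ·
    · · · # · · · · · · ·
    · · · · # · · · · · ·
    · · · · · # · · · · ·
    · · · · · · # · · · ·
    · · · · · · · · · · ·
    · · · · · · · · · · ·
T2:
  2·area = 16  (B↔C swapped to make it positive)
  edge (12, 8)→(20, 16): d=(8,8) inclusive
  edge (20, 16)→(14, 12): d=(-6,-4) inclusive
  edge (14, 12)→(12, 8): d=(-2,-4) inclusive
    (2,0)@(5, 1): e=[0,30,-14] → ·  [on edge]
    (3,1)@(7, 3): e=[0,26,-10] → ·  [on edge]
    (4,2)@(9, 5): e=[0,22,-6] → ·  [on edge]
    (5,3)@(11, 7): e=[0,18,-2] → ·  [on edge]
    (6,4)@(13, 9): e=[0,14,2] → #  [on edge]
    (7,4)@(15, 9): e=[-16,22,10] → ·
    (6,5)@(13, 11): e=[16,2,-2] → ·
    (7,5)@(15, 11): e=[0,10,6] → #  [on edge]
    (8,5)@(17, 11): e=[-16,18,14] → ·
    (7,6)@(15, 13): e=[16,-2,2] → ·
    (8,6)@(17, 13): e=[0,6,10] → #  [on edge]
    (9,6)@(19, 13): e=[-16,14,18] → ·
    (9,7)@(19, 15): e=[0,2,14] → #  [on edge]
  covered (4 px):
    · · · · · · · · · · ·
    · · · · · · · · · · ·
    · · · · · · · · · · ·
    · · · · · · · · · · ·
    · · · · · · # · · · ·
    · · · · · · · # · · ·
    · · · · · · · · # · ·
    · · · · · · · · · # ·

Answer: [[6,0],[7,0],[8,0],[3,1],[4,1],[5,1],[6,1],[7,1],[8,1],[4,2],[5,2],[6,2],[7,2],[5,3],[6,3],[7,3],[6,4],[7,4]]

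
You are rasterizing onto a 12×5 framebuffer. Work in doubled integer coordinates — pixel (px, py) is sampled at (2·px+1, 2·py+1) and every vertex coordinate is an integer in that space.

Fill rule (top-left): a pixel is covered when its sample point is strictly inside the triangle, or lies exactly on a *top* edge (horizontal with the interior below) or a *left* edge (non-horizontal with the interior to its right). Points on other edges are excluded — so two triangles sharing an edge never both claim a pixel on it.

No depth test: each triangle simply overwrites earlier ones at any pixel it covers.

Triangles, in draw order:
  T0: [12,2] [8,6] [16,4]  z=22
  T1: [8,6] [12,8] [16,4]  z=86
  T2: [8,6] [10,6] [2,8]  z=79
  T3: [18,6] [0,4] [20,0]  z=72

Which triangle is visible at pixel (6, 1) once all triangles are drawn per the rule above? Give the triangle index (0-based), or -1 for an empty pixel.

T0:
  2·area = 24  (B↔C swapped to make it positive)
  edge (12, 2)→(16, 4): d=(4,2) right/bottom  bias=-1
  edge (16, 4)→(8, 6): d=(-8,2) right/bottom  bias=-1
  edge (8, 6)→(12, 2): d=(4,-4) top-left  bias=+0
    (6,0)@(13, 1): e=[-6,30,0] → ·  [on edge]
    (5,1)@(11, 3): e=[6,18,0] → #  [on edge]
    (6,1)@(13, 3): e=[2,14,8] → #
    (7,1)@(15, 3): e=[-2,10,16] → ·
    (4,2)@(9, 5): e=[18,6,0] → #  [on edge]
    (6,2)@(13, 5): e=[10,-2,16] → ·
    (3,3)@(7, 7): e=[30,-6,0] → ·  [on edge]
    (4,3)@(9, 7): e=[26,-10,8] → ·
    (5,3)@(11, 7): e=[22,-14,16] → ·
    (2,4)@(5, 9): e=[42,-18,0] → ·  [on edge]
  covered (4 px):
    · · · · · · · · · · · ·
    · · · · · # # · · · · ·
    · · · · # # · · · · · ·
    · · · · · · · · · · · ·
    · · · · · · · · · · · ·
T1:
  2·area = 24  (B↔C swapped to make it positive)
  edge (8, 6)→(16, 4): d=(8,-2) top-left  bias=+0
  edge (16, 4)→(12, 8): d=(-4,4) right/bottom  bias=-1
  edge (12, 8)→(8, 6): d=(-4,-2) top-left  bias=+0
    (9,0)@(19, 1): e=[-18,0,42] → ·  [on edge]
    (8,1)@(17, 3): e=[-6,0,30] → ·  [on edge]
    (6,2)@(13, 5): e=[2,8,14] → #
    (7,2)@(15, 5): e=[6,0,18] → ·  [on edge]
    (5,3)@(11, 7): e=[14,8,2] → #
    (6,3)@(13, 7): e=[18,0,6] → ·  [on edge]
    (5,4)@(11, 9): e=[30,0,-6] → ·  [on edge]
  covered (2 px):
    · · · · · · · · · · · ·
    · · · · · · · · · · · ·
    · · · · · · # · · · · ·
    · · · · · # · · · · · ·
    · · · · · · · · · · · ·
T2:
  2·area = 4
  edge (8, 6)→(10, 6): d=(2,0) top-left  bias=+0
  edge (10, 6)→(2, 8): d=(-8,2) right/bottom  bias=-1
  edge (2, 8)→(8, 6): d=(6,-2) top-left  bias=+0
    (11,0)@(23, 1): e=[-10,14,0] → ·  [on edge]
    (8,1)@(17, 3): e=[-6,10,0] → ·  [on edge]
    (5,2)@(11, 5): e=[-2,6,0] → ·  [on edge]
    (2,3)@(5, 7): e=[2,2,0] → #  [on edge]
    (3,3)@(7, 7): e=[2,-2,4] → ·
    (2,4)@(5, 9): e=[6,-14,12] → ·
  covered (1 px):
    · · · · · · · · · · · ·
    · · · · · · · · · · · ·
    · · · · · · · · · · · ·
    · · # · · · · · · · · ·
    · · · · · · · · · · · ·
T3:
  2·area = 112
  edge (18, 6)→(0, 4): d=(-18,-2) top-left  bias=+0
  edge (0, 4)→(20, 0): d=(20,-4) top-left  bias=+0
  edge (20, 0)→(18, 6): d=(-2,6) right/bottom  bias=-1
    (7,0)@(15, 1): e=[84,0,28] → #  [on edge]
    (8,0)@(17, 1): e=[88,8,16] → #
    (9,0)@(19, 1): e=[92,16,4] → #
    (10,0)@(21, 1): e=[96,24,-8] → ·
    (2,1)@(5, 3): e=[28,0,84] → #  [on edge]
    (3,1)@(7, 3): e=[32,8,72] → #
    (4,1)@(9, 3): e=[36,16,60] → #
    (5,1)@(11, 3): e=[40,24,48] → #
    (6,1)@(13, 3): e=[44,32,36] → #
    (9,1)@(19, 3): e=[56,56,0] → ·  [on edge]
    (2,2)@(5, 5): e=[-8,40,80] → ·
    (3,2)@(7, 5): e=[-4,48,68] → ·
    (4,2)@(9, 5): e=[0,56,56] → #  [on edge]
    (8,4)@(17, 9): e=[-56,168,0] → ·  [on edge]
  covered (15 px):
    · · · · · · · # # # · ·
    · · # # # # # # # · · ·
    · · · · # # # # # · · ·
    · · · · · · · · · · · ·
    · · · · · · · · · · · ·

Z-buffer (winner per pixel, '.' = empty):
  . . . . . . . 3 3 3 . .
  . . 3 3 3 3 3 3 3 . . .
  . . . . 3 3 3 3 3 . . .
  . . 2 . . 1 . . . . . .
  . . . . . . . . . . . .

Result: 3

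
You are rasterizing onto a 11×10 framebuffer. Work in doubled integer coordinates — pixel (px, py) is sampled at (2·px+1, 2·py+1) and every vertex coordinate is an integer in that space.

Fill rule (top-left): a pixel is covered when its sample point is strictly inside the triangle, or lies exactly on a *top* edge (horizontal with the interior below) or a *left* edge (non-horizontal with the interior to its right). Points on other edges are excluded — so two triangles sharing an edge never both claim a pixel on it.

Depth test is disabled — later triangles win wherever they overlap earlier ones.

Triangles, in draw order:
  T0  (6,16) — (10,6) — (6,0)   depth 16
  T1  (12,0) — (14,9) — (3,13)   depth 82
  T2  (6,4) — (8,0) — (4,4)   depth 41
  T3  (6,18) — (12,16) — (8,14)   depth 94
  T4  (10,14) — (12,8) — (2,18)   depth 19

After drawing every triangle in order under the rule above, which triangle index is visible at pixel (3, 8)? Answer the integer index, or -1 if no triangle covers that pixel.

T0:
  2·area = 64  (B↔C swapped to make it positive)
  edge (6, 16)→(6, 0): d=(0,-16) top-left  bias=+0
  edge (6, 0)→(10, 6): d=(4,6) right/bottom  bias=-1
  edge (10, 6)→(6, 16): d=(-4,10) right/bottom  bias=-1
    (3,1)@(7, 3): e=[16,6,42] → █
    (4,1)@(9, 3): e=[48,-6,22] → ·
    (3,2)@(7, 5): e=[16,14,34] → █
    (4,2)@(9, 5): e=[48,2,14] → █
    (5,2)@(11, 5): e=[80,-10,-6] → ·
    (3,3)@(7, 7): e=[16,22,26] → █
    (5,3)@(11, 7): e=[80,-2,-14] → ·
    (3,4)@(7, 9): e=[16,30,18] → █
    (4,4)@(9, 9): e=[48,18,-2] → ·
    (3,5)@(7, 11): e=[16,38,10] → █
    (4,5)@(9, 11): e=[48,26,-10] → ·
    (3,6)@(7, 13): e=[16,46,2] → █
  covered (8 px):
    · · · · · · · · · · ·
    · · · █ · · · · · · ·
    · · · █ █ · · · · · ·
    · · · █ █ · · · · · ·
    · · · █ · · · · · · ·
    · · · █ · · · · · · ·
    · · · █ · · · · · · ·
    · · · · · · · · · · ·
    · · · · · · · · · · ·
    · · · · · · · · · · ·
T1:
  2·area = 107
  edge (12, 0)→(14, 9): d=(2,9) right/bottom  bias=-1
  edge (14, 9)→(3, 13): d=(-11,4) right/bottom  bias=-1
  edge (3, 13)→(12, 0): d=(9,-13) top-left  bias=+0
    (5,1)@(11, 3): e=[15,78,14] → █
    (6,1)@(13, 3): e=[-3,70,40] → ·
    (4,2)@(9, 5): e=[37,64,6] → █
    (6,2)@(13, 5): e=[1,48,58] → █
    (7,2)@(15, 5): e=[-17,40,84] → ·
    (4,3)@(9, 7): e=[41,42,24] → █
    (7,3)@(15, 7): e=[-13,18,102] → ·
    (3,4)@(7, 9): e=[63,28,16] → █
    (7,4)@(15, 9): e=[-9,-4,120] → ·
    (2,5)@(5, 11): e=[85,14,8] → █
    (4,5)@(9, 11): e=[49,-2,60] → ·
    (5,5)@(11, 11): e=[31,-10,86] → ·
    (1,6)@(3, 13): e=[107,0,0] → ·  [on edge]
  covered (13 px):
    · · · · · · · · · · ·
    · · · · · █ · · · · ·
    · · · · █ █ █ · · · ·
    · · · · █ █ █ · · · ·
    · · · █ █ █ █ · · · ·
    · · █ █ · · · · · · ·
    · · · · · · · · · · ·
    · · · · · · · · · · ·
    · · · · · · · · · · ·
    · · · · · · · · · · ·
T2:
  2·area = 8  (B↔C swapped to make it positive)
  edge (6, 4)→(4, 4): d=(-2,0) right/bottom  bias=-1
  edge (4, 4)→(8, 0): d=(4,-4) top-left  bias=+0
  edge (8, 0)→(6, 4): d=(-2,4) right/bottom  bias=-1
    (3,0)@(7, 1): e=[6,0,2] → █  [on edge]
    (4,0)@(9, 1): e=[6,8,-6] → ·
    (2,1)@(5, 3): e=[2,0,6] → █  [on edge]
    (3,1)@(7, 3): e=[2,8,-2] → ·
    (1,2)@(3, 5): e=[-2,0,10] → ·  [on edge]
    (2,2)@(5, 5): e=[-2,8,2] → ·
    (0,3)@(1, 7): e=[-6,0,14] → ·  [on edge]
  covered (2 px):
    · · · █ · · · · · · ·
    · · █ · · · · · · · ·
    · · · · · · · · · · ·
    · · · · · · · · · · ·
    · · · · · · · · · · ·
    · · · · · · · · · · ·
    · · · · · · · · · · ·
    · · · · · · · · · · ·
    · · · · · · · · · · ·
    · · · · · · · · · · ·
T3:
  2·area = 20  (B↔C swapped to make it positive)
  edge (6, 18)→(8, 14): d=(2,-4) top-left  bias=+0
  edge (8, 14)→(12, 16): d=(4,2) right/bottom  bias=-1
  edge (12, 16)→(6, 18): d=(-6,2) right/bottom  bias=-1
    (10,6)@(21, 13): e=[50,-30,0] → ·  [on edge]
    (4,7)@(9, 15): e=[6,2,12] → █
    (5,7)@(11, 15): e=[14,-2,8] → ·
    (7,7)@(15, 15): e=[30,-10,0] → ·  [on edge]
    (3,8)@(7, 17): e=[2,14,4] → █
    (4,8)@(9, 17): e=[10,10,0] → ·  [on edge]
    (1,9)@(3, 19): e=[-10,30,0] → ·  [on edge]
    (3,9)@(7, 19): e=[6,22,-8] → ·
  covered (2 px):
    · · · · · · · · · · ·
    · · · · · · · · · · ·
    · · · · · · · · · · ·
    · · · · · · · · · · ·
    · · · · · · · · · · ·
    · · · · · · · · · · ·
    · · · · · · · · · · ·
    · · · · █ · · · · · ·
    · · · █ · · · · · · ·
    · · · · · · · · · · ·
T4:
  2·area = 40  (B↔C swapped to make it positive)
  edge (10, 14)→(2, 18): d=(-8,4) right/bottom  bias=-1
  edge (2, 18)→(12, 8): d=(10,-10) top-left  bias=+0
  edge (12, 8)→(10, 14): d=(-2,6) right/bottom  bias=-1
    (9,0)@(19, 1): e=[68,0,-28] → ·  [on edge]
    (8,1)@(17, 3): e=[60,0,-20] → ·  [on edge]
    (6,2)@(13, 5): e=[60,-20,0] → ·  [on edge]
    (7,2)@(15, 5): e=[52,0,-12] → ·  [on edge]
    (6,3)@(13, 7): e=[44,0,-4] → ·  [on edge]
    (5,4)@(11, 9): e=[36,0,4] → █  [on edge]
    (6,4)@(13, 9): e=[28,20,-8] → ·
    (4,5)@(9, 11): e=[28,0,12] → █  [on edge]
    (5,5)@(11, 11): e=[20,20,0] → ·  [on edge]
    (3,6)@(7, 13): e=[20,0,20] → █  [on edge]
    (5,6)@(11, 13): e=[4,40,-4] → ·
    (2,7)@(5, 15): e=[12,0,28] → █  [on edge]
    (1,8)@(3, 17): e=[4,0,36] → █  [on edge]
    (4,8)@(9, 17): e=[-20,60,0] → ·  [on edge]
    (0,9)@(1, 19): e=[-4,0,44] → ·  [on edge]
  covered (7 px):
    · · · · · · · · · · ·
    · · · · · · · · · · ·
    · · · · · · · · · · ·
    · · · · · · · · · · ·
    · · · · · █ · · · · ·
    · · · · █ · · · · · ·
    · · · █ █ · · · · · ·
    · · █ █ · · · · · · ·
    · █ · · · · · · · · ·
    · · · · · · · · · · ·

Z-buffer (winner per pixel, '.' = empty):
  . . . 2 . . . . . . .
  . . 2 0 . 1 . . . . .
  . . . 0 1 1 1 . . . .
  . . . 0 1 1 1 . . . .
  . . . 1 1 4 1 . . . .
  . . 1 1 4 . . . . . .
  . . . 4 4 . . . . . .
  . . 4 4 3 . . . . . .
  . 4 . 3 . . . . . . .
  . . . . . . . . . . .

Final: 3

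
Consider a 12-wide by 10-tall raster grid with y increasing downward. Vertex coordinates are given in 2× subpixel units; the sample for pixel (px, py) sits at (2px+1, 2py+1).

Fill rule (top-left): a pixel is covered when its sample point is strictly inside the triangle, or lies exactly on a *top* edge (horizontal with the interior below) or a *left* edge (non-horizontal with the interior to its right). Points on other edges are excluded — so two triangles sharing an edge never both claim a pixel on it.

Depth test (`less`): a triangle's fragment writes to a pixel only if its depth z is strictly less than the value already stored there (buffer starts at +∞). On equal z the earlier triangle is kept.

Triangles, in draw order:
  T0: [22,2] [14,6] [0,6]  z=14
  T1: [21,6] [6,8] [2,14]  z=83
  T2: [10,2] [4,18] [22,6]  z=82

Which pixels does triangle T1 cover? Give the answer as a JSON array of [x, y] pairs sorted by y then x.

T0:
  2·area = 56
  edge (22, 2)→(14, 6): d=(-8,4) right/bottom  bias=-1
  edge (14, 6)→(0, 6): d=(-14,0) right/bottom  bias=-1
  edge (0, 6)→(22, 2): d=(22,-4) top-left  bias=+0
    (8,1)@(17, 3): e=[12,42,2] → █
    (9,1)@(19, 3): e=[4,42,10] → █
    (10,1)@(21, 3): e=[-4,42,18] → ·
    (3,2)@(7, 5): e=[36,14,6] → █
    (4,2)@(9, 5): e=[28,14,14] → █
    (5,2)@(11, 5): e=[20,14,22] → █
    (6,2)@(13, 5): e=[12,14,30] → █
    (7,2)@(15, 5): e=[4,14,38] → █
    (8,2)@(17, 5): e=[-4,14,46] → ·
    (9,2)@(19, 5): e=[-12,14,54] → ·
    (3,3)@(7, 7): e=[20,-14,50] → ·
    (4,3)@(9, 7): e=[12,-14,58] → ·
  covered (7 px):
    · · · · · · · · · · · ·
    · · · · · · · · █ █ · ·
    · · · █ █ █ █ █ · · · ·
    · · · · · · · · · · · ·
    · · · · · · · · · · · ·
    · · · · · · · · · · · ·
    · · · · · · · · · · · ·
    · · · · · · · · · · · ·
    · · · · · · · · · · · ·
    · · · · · · · · · · · ·
T1:
  2·area = 82  (B↔C swapped to make it positive)
  edge (21, 6)→(2, 14): d=(-19,8) right/bottom  bias=-1
  edge (2, 14)→(6, 8): d=(4,-6) top-left  bias=+0
  edge (6, 8)→(21, 6): d=(15,-2) top-left  bias=+0
    (7,3)@(15, 7): e=[29,50,3] → █
    (8,3)@(17, 7): e=[13,62,7] → █
    (9,3)@(19, 7): e=[-3,74,11] → ·
    (3,4)@(7, 9): e=[55,10,17] → █
    (4,4)@(9, 9): e=[39,22,21] → █
    (5,4)@(11, 9): e=[23,34,25] → █
    (6,4)@(13, 9): e=[7,46,29] → █
    (7,4)@(15, 9): e=[-9,58,33] → ·
    (8,4)@(17, 9): e=[-25,70,37] → ·
    (2,5)@(5, 11): e=[33,6,43] → █
    (5,5)@(11, 11): e=[-15,42,55] → ·
    (6,5)@(13, 11): e=[-31,54,59] → ·
  covered (10 px):
    · · · · · · · · · · · ·
    · · · · · · · · · · · ·
    · · · · · · · · · · · ·
    · · · · · · · █ █ · · ·
    · · · █ █ █ █ · · · · ·
    · · █ █ █ · · · · · · ·
    · █ · · · · · · · · · ·
    · · · · · · · · · · · ·
    · · · · · · · · · · · ·
    · · · · · · · · · · · ·
T2:
  2·area = 216  (B↔C swapped to make it positive)
  edge (10, 2)→(22, 6): d=(12,4) right/bottom  bias=-1
  edge (22, 6)→(4, 18): d=(-18,12) right/bottom  bias=-1
  edge (4, 18)→(10, 2): d=(6,-16) top-left  bias=+0
    (3,0)@(7, 1): e=[0,270,-54] → ·  [on edge]
    (5,1)@(11, 3): e=[8,186,22] → █
    (6,1)@(13, 3): e=[0,162,54] → ·  [on edge]
    (4,2)@(9, 5): e=[40,174,2] → █
    (6,2)@(13, 5): e=[24,126,66] → █
    (7,2)@(15, 5): e=[16,102,98] → █
    (8,2)@(17, 5): e=[8,78,130] → █
    (9,2)@(19, 5): e=[0,54,162] → ·  [on edge]
    (4,3)@(9, 7): e=[64,138,14] → █
    (9,3)@(19, 7): e=[24,18,174] → █
    (10,3)@(21, 7): e=[16,-6,206] → ·
    (4,4)@(9, 9): e=[88,102,26] → █
  covered (26 px):
    · · · · · · · · · · · ·
    · · · · · █ · · · · · ·
    · · · · █ █ █ █ █ · · ·
    · · · · █ █ █ █ █ █ · ·
    · · · · █ █ █ █ █ · · ·
    · · · █ █ █ █ · · · · ·
    · · · █ █ █ · · · · · ·
    · · · █ · · · · · · · ·
    · · █ · · · · · · · · ·
    · · · · · · · · · · · ·

Result: [[7,3],[8,3],[3,4],[4,4],[5,4],[6,4],[2,5],[3,5],[4,5],[1,6]]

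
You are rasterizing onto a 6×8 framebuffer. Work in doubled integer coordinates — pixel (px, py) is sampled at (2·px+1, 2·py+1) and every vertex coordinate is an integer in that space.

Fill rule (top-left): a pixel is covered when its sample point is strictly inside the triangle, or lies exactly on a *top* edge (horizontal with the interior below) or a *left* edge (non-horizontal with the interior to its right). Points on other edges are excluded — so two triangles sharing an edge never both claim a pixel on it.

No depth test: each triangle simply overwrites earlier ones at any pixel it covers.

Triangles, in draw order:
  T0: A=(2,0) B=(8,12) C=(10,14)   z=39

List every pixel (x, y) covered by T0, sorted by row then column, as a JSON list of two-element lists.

T0:
  2·area = 12  (B↔C swapped to make it positive)
  edge (2, 0)→(10, 14): d=(8,14) right/bottom  bias=-1
  edge (10, 14)→(8, 12): d=(-2,-2) top-left  bias=+0
  edge (8, 12)→(2, 0): d=(-6,-12) top-left  bias=+0
    (0,2)@(1, 5): e=[54,0,-42] → ·  [on edge]
    (1,3)@(3, 7): e=[42,0,-30] → ·  [on edge]
    (2,4)@(5, 9): e=[30,0,-18] → ·  [on edge]
    (3,4)@(7, 9): e=[2,4,6] → █
    (4,4)@(9, 9): e=[-26,8,30] → ·
    (3,5)@(7, 11): e=[18,0,-6] → ·  [on edge]
    (4,6)@(9, 13): e=[6,0,6] → █  [on edge]
    (5,6)@(11, 13): e=[-22,4,30] → ·
    (4,7)@(9, 15): e=[22,-4,-6] → ·
    (5,7)@(11, 15): e=[-6,0,18] → ·  [on edge]
  covered (2 px):
    · · · · · ·
    · · · · · ·
    · · · · · ·
    · · · · · ·
    · · · █ · ·
    · · · · · ·
    · · · · █ ·
    · · · · · ·

Final: [[3,4],[4,6]]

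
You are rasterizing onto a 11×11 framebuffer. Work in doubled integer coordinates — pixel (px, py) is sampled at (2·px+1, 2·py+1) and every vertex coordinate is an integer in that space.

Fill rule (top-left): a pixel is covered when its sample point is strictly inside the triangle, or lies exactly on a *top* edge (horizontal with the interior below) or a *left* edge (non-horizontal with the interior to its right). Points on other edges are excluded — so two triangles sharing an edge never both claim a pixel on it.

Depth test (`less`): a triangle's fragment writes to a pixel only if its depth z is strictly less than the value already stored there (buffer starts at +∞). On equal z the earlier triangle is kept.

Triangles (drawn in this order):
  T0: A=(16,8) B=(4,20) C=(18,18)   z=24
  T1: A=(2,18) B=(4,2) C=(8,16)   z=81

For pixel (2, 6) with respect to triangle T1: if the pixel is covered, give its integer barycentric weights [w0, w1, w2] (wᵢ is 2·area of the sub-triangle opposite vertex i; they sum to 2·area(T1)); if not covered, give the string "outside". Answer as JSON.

T0:
  2·area = 144  (B↔C swapped to make it positive)
  edge (16, 8)→(18, 18): d=(2,10) right/bottom  bias=-1
  edge (18, 18)→(4, 20): d=(-14,2) right/bottom  bias=-1
  edge (4, 20)→(16, 8): d=(12,-12) top-left  bias=+0
    (7,1)@(15, 3): e=[0,216,-72] → ·  [on edge]
    (10,1)@(21, 3): e=[-60,204,0] → ·  [on edge]
    (9,2)@(19, 5): e=[-36,180,0] → ·  [on edge]
    (8,3)@(17, 7): e=[-12,156,0] → ·  [on edge]
    (7,4)@(15, 9): e=[12,132,0] → █  [on edge]
    (8,4)@(17, 9): e=[-8,128,24] → ·
    (6,5)@(13, 11): e=[36,108,0] → █  [on edge]
    (8,5)@(17, 11): e=[-4,100,48] → ·
    (5,6)@(11, 13): e=[60,84,0] → █  [on edge]
    (8,6)@(17, 13): e=[0,72,72] → ·  [on edge]
    (4,7)@(9, 15): e=[84,60,0] → █  [on edge]
    (8,7)@(17, 15): e=[4,44,96] → █
    (3,8)@(7, 17): e=[108,36,0] → █  [on edge]
    (2,9)@(5, 19): e=[132,12,0] → █  [on edge]
    (5,9)@(11, 19): e=[72,0,72] → ·  [on edge]
    (1,10)@(3, 21): e=[156,-12,0] → ·  [on edge]
  covered (20 px):
    · · · · · · · · · · ·
    · · · · · · · · · · ·
    · · · · · · · · · · ·
    · · · · · · · · · · ·
    · · · · · · · █ · · ·
    · · · · · · █ █ · · ·
    · · · · · █ █ █ · · ·
    · · · · █ █ █ █ █ · ·
    · · · █ █ █ █ █ █ · ·
    · · █ █ █ · · · · · ·
    · · · · · · · · · · ·
T1:
  2·area = 92
  edge (2, 18)→(4, 2): d=(2,-16) top-left  bias=+0
  edge (4, 2)→(8, 16): d=(4,14) right/bottom  bias=-1
  edge (8, 16)→(2, 18): d=(-6,2) right/bottom  bias=-1
    (2,3)@(5, 7): e=[26,6,60] → █
    (3,3)@(7, 7): e=[58,-22,56] → ·
    (2,4)@(5, 9): e=[30,14,48] → █
    (3,4)@(7, 9): e=[62,-14,44] → ·
    (1,5)@(3, 11): e=[2,50,40] → █
    (3,5)@(7, 11): e=[66,-6,32] → ·
    (1,6)@(3, 13): e=[6,58,28] → █
    (3,6)@(7, 13): e=[70,2,20] → █
    (4,6)@(9, 13): e=[102,-26,16] → ·
    (8,6)@(17, 13): e=[230,-138,0] → ·  [on edge]
    (1,7)@(3, 15): e=[10,66,16] → █
    (4,7)@(9, 15): e=[106,-18,4] → ·
    (5,7)@(11, 15): e=[138,-46,0] → ·  [on edge]
    (2,8)@(5, 17): e=[46,46,0] → ·  [on edge]
  covered (11 px):
    · · · · · · · · · · ·
    · · · · · · · · · · ·
    · · · · · · · · · · ·
    · · █ · · · · · · · ·
    · · █ · · · · · · · ·
    · █ █ · · · · · · · ·
    · █ █ █ · · · · · · ·
    · █ █ █ · · · · · · ·
    · █ · · · · · · · · ·
    · · · · · · · · · · ·
    · · · · · · · · · · ·

Answer: [30,24,38]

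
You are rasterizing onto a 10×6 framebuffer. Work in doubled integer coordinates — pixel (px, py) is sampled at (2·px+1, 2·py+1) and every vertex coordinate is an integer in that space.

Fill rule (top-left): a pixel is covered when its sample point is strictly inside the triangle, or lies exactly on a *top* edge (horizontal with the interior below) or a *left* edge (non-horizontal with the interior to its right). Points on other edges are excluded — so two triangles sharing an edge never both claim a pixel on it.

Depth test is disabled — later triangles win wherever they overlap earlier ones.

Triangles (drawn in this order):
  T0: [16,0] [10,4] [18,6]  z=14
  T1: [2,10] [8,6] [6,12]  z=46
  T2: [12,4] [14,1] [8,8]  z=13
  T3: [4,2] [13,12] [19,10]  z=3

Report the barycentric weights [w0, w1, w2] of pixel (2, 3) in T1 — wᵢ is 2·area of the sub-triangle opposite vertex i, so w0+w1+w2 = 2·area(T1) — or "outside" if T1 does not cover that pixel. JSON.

T0:
  2·area = 44  (B↔C swapped to make it positive)
  edge (16, 0)→(18, 6): d=(2,6) right/bottom  bias=-1
  edge (18, 6)→(10, 4): d=(-8,-2) top-left  bias=+0
  edge (10, 4)→(16, 0): d=(6,-4) top-left  bias=+0
    (7,0)@(15, 1): e=[8,34,2] → █
    (8,0)@(17, 1): e=[-4,38,10] → ·
    (6,1)@(13, 3): e=[24,14,6] → █
    (8,1)@(17, 3): e=[0,22,22] → ·  [on edge]
    (6,2)@(13, 5): e=[28,-2,18] → ·
    (7,2)@(15, 5): e=[16,2,26] → █
    (8,2)@(17, 5): e=[4,6,34] → █
    (9,2)@(19, 5): e=[-8,10,42] → ·
    (7,3)@(15, 7): e=[20,-14,38] → ·
    (8,3)@(17, 7): e=[8,-10,46] → ·
    (9,4)@(19, 9): e=[0,-22,66] → ·  [on edge]
  covered (5 px):
    · · · · · · · █ · ·
    · · · · · · █ █ · ·
    · · · · · · · █ █ ·
    · · · · · · · · · ·
    · · · · · · · · · ·
    · · · · · · · · · ·
T1:
  2·area = 28
  edge (2, 10)→(8, 6): d=(6,-4) top-left  bias=+0
  edge (8, 6)→(6, 12): d=(-2,6) right/bottom  bias=-1
  edge (6, 12)→(2, 10): d=(-4,-2) top-left  bias=+0
    (4,1)@(9, 3): e=[-14,0,42] → ·  [on edge]
    (3,3)@(7, 7): e=[2,4,22] → █
    (4,3)@(9, 7): e=[10,-8,26] → ·
    (2,4)@(5, 9): e=[6,12,10] → █
    (3,4)@(7, 9): e=[14,0,14] → ·  [on edge]
    (2,5)@(5, 11): e=[18,8,2] → █
    (3,5)@(7, 11): e=[26,-4,6] → ·
  covered (3 px):
    · · · · · · · · · ·
    · · · · · · · · · ·
    · · · · · · · · · ·
    · · · █ · · · · · ·
    · · █ · · · · · · ·
    · · █ · · · · · · ·
T2:
  2·area = 4  (B↔C swapped to make it positive)
  edge (12, 4)→(8, 8): d=(-4,4) right/bottom  bias=-1
  edge (8, 8)→(14, 1): d=(6,-7) top-left  bias=+0
  edge (14, 1)→(12, 4): d=(-2,3) right/bottom  bias=-1
    (7,0)@(15, 1): e=[0,7,-3] → ·  [on edge]
    (6,1)@(13, 3): e=[0,5,-1] → ·  [on edge]
    (5,2)@(11, 5): e=[0,3,1] → ·  [on edge]
    (4,3)@(9, 7): e=[0,1,3] → ·  [on edge]
    (3,4)@(7, 9): e=[0,-1,5] → ·  [on edge]
    (2,5)@(5, 11): e=[0,-3,7] → ·  [on edge]
  covered (0 px):
    · · · · · · · · · ·
    · · · · · · · · · ·
    · · · · · · · · · ·
    · · · · · · · · · ·
    · · · · · · · · · ·
    · · · · · · · · · ·
T3:
  2·area = 78  (B↔C swapped to make it positive)
  edge (4, 2)→(19, 10): d=(15,8) right/bottom  bias=-1
  edge (19, 10)→(13, 12): d=(-6,2) right/bottom  bias=-1
  edge (13, 12)→(4, 2): d=(-9,-10) top-left  bias=+0
    (2,1)@(5, 3): e=[7,70,1] → █
    (3,1)@(7, 3): e=[-9,66,21] → ·
    (2,2)@(5, 5): e=[37,58,-17] → ·
    (3,2)@(7, 5): e=[21,54,3] → █
    (4,2)@(9, 5): e=[5,50,23] → █
    (5,2)@(11, 5): e=[-11,46,43] → ·
    (3,3)@(7, 7): e=[51,42,-15] → ·
    (4,3)@(9, 7): e=[35,38,5] → █
    (5,3)@(11, 7): e=[19,34,25] → █
    (6,3)@(13, 7): e=[3,30,45] → █
    (7,3)@(15, 7): e=[-13,26,65] → ·
    (4,4)@(9, 9): e=[65,26,-13] → ·
  covered (12 px):
    · · · · · · · · · ·
    · · █ · · · · · · ·
    · · · █ █ · · · · ·
    · · · · █ █ █ · · ·
    · · · · · █ █ █ █ ·
    · · · · · · █ █ · ·

Final: "outside"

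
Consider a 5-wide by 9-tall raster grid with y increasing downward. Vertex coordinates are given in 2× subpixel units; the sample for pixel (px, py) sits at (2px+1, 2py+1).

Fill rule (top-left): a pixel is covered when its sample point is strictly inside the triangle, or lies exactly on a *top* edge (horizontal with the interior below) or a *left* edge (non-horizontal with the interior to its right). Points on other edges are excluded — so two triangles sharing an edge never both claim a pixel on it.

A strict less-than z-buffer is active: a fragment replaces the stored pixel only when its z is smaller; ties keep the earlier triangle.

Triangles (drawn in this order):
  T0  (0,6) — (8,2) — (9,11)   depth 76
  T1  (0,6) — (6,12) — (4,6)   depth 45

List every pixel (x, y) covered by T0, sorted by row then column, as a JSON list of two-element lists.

T0:
  2·area = 76
  edge (0, 6)→(8, 2): d=(8,-4) top-left  bias=+0
  edge (8, 2)→(9, 11): d=(1,9) right/bottom  bias=-1
  edge (9, 11)→(0, 6): d=(-9,-5) top-left  bias=+0
    (3,1)@(7, 3): e=[4,10,62] → █
    (4,1)@(9, 3): e=[12,-8,72] → ·
    (1,2)@(3, 5): e=[4,48,24] → █
    (2,2)@(5, 5): e=[12,30,34] → █
    (4,2)@(9, 5): e=[28,-6,54] → ·
    (1,3)@(3, 7): e=[20,50,6] → █
    (4,3)@(9, 7): e=[44,-4,36] → ·
    (1,4)@(3, 9): e=[36,52,-12] → ·
    (2,4)@(5, 9): e=[44,34,-2] → ·
    (3,4)@(7, 9): e=[52,16,8] → █
    (4,4)@(9, 9): e=[60,-2,18] → ·
    (3,5)@(7, 11): e=[68,18,-10] → ·
    (4,5)@(9, 11): e=[76,0,0] → ·  [on edge]
  covered (8 px):
    · · · · ·
    · · · █ ·
    · █ █ █ ·
    · █ █ █ ·
    · · · █ ·
    · · · · ·
    · · · · ·
    · · · · ·
    · · · · ·
T1:
  2·area = 24  (B↔C swapped to make it positive)
  edge (0, 6)→(4, 6): d=(4,0) top-left  bias=+0
  edge (4, 6)→(6, 12): d=(2,6) right/bottom  bias=-1
  edge (6, 12)→(0, 6): d=(-6,-6) top-left  bias=+0
    (1,1)@(3, 3): e=[-12,0,36] → ·  [on edge]
    (0,3)@(1, 7): e=[4,20,0] → █  [on edge]
    (1,3)@(3, 7): e=[4,8,12] → █
    (2,3)@(5, 7): e=[4,-4,24] → ·
    (0,4)@(1, 9): e=[12,24,-12] → ·
    (1,4)@(3, 9): e=[12,12,0] → █  [on edge]
    (2,4)@(5, 9): e=[12,0,12] → ·  [on edge]
    (1,5)@(3, 11): e=[20,16,-12] → ·
    (2,5)@(5, 11): e=[20,4,0] → █  [on edge]
    (3,5)@(7, 11): e=[20,-8,12] → ·
    (2,6)@(5, 13): e=[28,8,-12] → ·
    (3,6)@(7, 13): e=[28,-4,0] → ·  [on edge]
    (3,7)@(7, 15): e=[36,0,-12] → ·  [on edge]
    (4,7)@(9, 15): e=[36,-12,0] → ·  [on edge]
  covered (4 px):
    · · · · ·
    · · · · ·
    · · · · ·
    █ █ · · ·
    · █ · · ·
    · · █ · ·
    · · · · ·
    · · · · ·
    · · · · ·

Result: [[3,1],[1,2],[2,2],[3,2],[1,3],[2,3],[3,3],[3,4]]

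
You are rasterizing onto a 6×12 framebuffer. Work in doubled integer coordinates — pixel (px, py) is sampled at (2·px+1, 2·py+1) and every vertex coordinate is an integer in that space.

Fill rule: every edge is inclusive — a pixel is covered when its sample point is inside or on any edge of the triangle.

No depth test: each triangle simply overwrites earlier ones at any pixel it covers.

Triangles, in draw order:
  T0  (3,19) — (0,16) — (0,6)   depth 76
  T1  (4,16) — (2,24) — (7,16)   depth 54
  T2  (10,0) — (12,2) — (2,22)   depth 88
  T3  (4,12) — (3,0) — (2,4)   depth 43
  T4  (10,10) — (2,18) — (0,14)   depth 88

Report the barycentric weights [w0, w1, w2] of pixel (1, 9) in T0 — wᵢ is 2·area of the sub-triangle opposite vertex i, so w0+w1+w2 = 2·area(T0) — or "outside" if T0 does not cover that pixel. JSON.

T0:
  2·area = 30
  edge (3, 19)→(0, 16): d=(-3,-3) inclusive
  edge (0, 16)→(0, 6): d=(0,-10) inclusive
  edge (0, 6)→(3, 19): d=(3,13) inclusive
    (0,5)@(1, 11): e=[18,10,2] → █
    (1,5)@(3, 11): e=[24,30,-24] → ·
    (0,6)@(1, 13): e=[12,10,8] → █
    (1,6)@(3, 13): e=[18,30,-18] → ·
    (0,7)@(1, 15): e=[6,10,14] → █
    (1,7)@(3, 15): e=[12,30,-12] → ·
    (0,8)@(1, 17): e=[0,10,20] → █  [on edge]
    (1,8)@(3, 17): e=[6,30,-6] → ·
    (0,9)@(1, 19): e=[-6,10,26] → ·
    (1,9)@(3, 19): e=[0,30,0] → █  [on edge]
    (2,9)@(5, 19): e=[6,50,-26] → ·
    (1,10)@(3, 21): e=[-6,30,6] → ·
    (2,10)@(5, 21): e=[0,50,-20] → ·  [on edge]
    (3,11)@(7, 23): e=[0,70,-40] → ·  [on edge]
  covered (5 px):
    · · · · · ·
    · · · · · ·
    · · · · · ·
    · · · · · ·
    · · · · · ·
    █ · · · · ·
    █ · · · · ·
    █ · · · · ·
    █ · · · · ·
    · █ · · · ·
    · · · · · ·
    · · · · · ·
T1:
  2·area = 24  (B↔C swapped to make it positive)
  edge (4, 16)→(7, 16): d=(3,0) inclusive
  edge (7, 16)→(2, 24): d=(-5,8) inclusive
  edge (2, 24)→(4, 16): d=(2,-8) inclusive
    (2,8)@(5, 17): e=[3,11,10] → █
    (3,8)@(7, 17): e=[3,-5,26] → ·
    (2,9)@(5, 19): e=[9,1,14] → █
    (3,9)@(7, 19): e=[9,-15,30] → ·
    (1,10)@(3, 21): e=[15,7,2] → █
    (2,10)@(5, 21): e=[15,-9,18] → ·
    (1,11)@(3, 23): e=[21,-3,6] → ·
  covered (3 px):
    · · · · · ·
    · · · · · ·
    · · · · · ·
    · · · · · ·
    · · · · · ·
    · · · · · ·
    · · · · · ·
    · · · · · ·
    · · █ · · ·
    · · █ · · ·
    · █ · · · ·
    · · · · · ·
T2:
  2·area = 60
  edge (10, 0)→(12, 2): d=(2,2) inclusive
  edge (12, 2)→(2, 22): d=(-10,20) inclusive
  edge (2, 22)→(10, 0): d=(8,-22) inclusive
    (5,0)@(11, 1): e=[0,30,30] → █  [on edge]
    (4,1)@(9, 3): e=[8,50,2] → █
    (4,2)@(9, 5): e=[12,30,18] → █
    (5,2)@(11, 5): e=[8,-10,62] → ·
    (4,3)@(9, 7): e=[16,10,34] → █
    (5,3)@(11, 7): e=[12,-30,78] → ·
    (3,4)@(7, 9): e=[24,30,6] → █
    (4,4)@(9, 9): e=[20,-10,50] → ·
    (3,5)@(7, 11): e=[28,10,22] → █
    (4,5)@(9, 11): e=[24,-30,66] → ·
    (3,6)@(7, 13): e=[32,-10,38] → ·
    (2,7)@(5, 15): e=[40,10,10] → █
  covered (8 px):
    · · · · · █
    · · · · █ █
    · · · · █ ·
    · · · · █ ·
    · · · █ · ·
    · · · █ · ·
    · · · · · ·
    · · █ · · ·
    · · · · · ·
    · · · · · ·
    · · · · · ·
    · · · · · ·
T3:
  2·area = 16  (B↔C swapped to make it positive)
  edge (4, 12)→(2, 4): d=(-2,-8) inclusive
  edge (2, 4)→(3, 0): d=(1,-4) inclusive
  edge (3, 0)→(4, 12): d=(1,12) inclusive
    (1,0)@(3, 1): e=[14,1,1] → █
    (2,0)@(5, 1): e=[30,9,-23] → ·
    (1,1)@(3, 3): e=[10,3,3] → █
    (2,1)@(5, 3): e=[26,11,-21] → ·
    (1,2)@(3, 5): e=[6,5,5] → █
    (2,2)@(5, 5): e=[22,13,-19] → ·
    (1,3)@(3, 7): e=[2,7,7] → █
    (2,3)@(5, 7): e=[18,15,-17] → ·
    (1,4)@(3, 9): e=[-2,9,9] → ·
  covered (4 px):
    · █ · · · ·
    · █ · · · ·
    · █ · · · ·
    · █ · · · ·
    · · · · · ·
    · · · · · ·
    · · · · · ·
    · · · · · ·
    · · · · · ·
    · · · · · ·
    · · · · · ·
    · · · · · ·
T4:
  2·area = 48
  edge (10, 10)→(2, 18): d=(-8,8) inclusive
  edge (2, 18)→(0, 14): d=(-2,-4) inclusive
  edge (0, 14)→(10, 10): d=(10,-4) inclusive
    (5,4)@(11, 9): e=[0,54,-6] → ·  [on edge]
    (4,5)@(9, 11): e=[0,42,6] → █  [on edge]
    (5,5)@(11, 11): e=[-16,50,14] → ·
    (1,6)@(3, 13): e=[32,14,2] → █
    (2,6)@(5, 13): e=[16,22,10] → █
    (3,6)@(7, 13): e=[0,30,18] → █  [on edge]
    (4,6)@(9, 13): e=[-16,38,26] → ·
    (0,7)@(1, 15): e=[32,2,14] → █
    (2,7)@(5, 15): e=[0,18,30] → █  [on edge]
    (3,7)@(7, 15): e=[-16,26,38] → ·
    (0,8)@(1, 17): e=[16,-2,34] → ·
    (1,8)@(3, 17): e=[0,6,42] → █  [on edge]
    (0,9)@(1, 19): e=[0,-6,54] → ·  [on edge]
  covered (8 px):
    · · · · · ·
    · · · · · ·
    · · · · · ·
    · · · · · ·
    · · · · · ·
    · · · · █ ·
    · █ █ █ · ·
    █ █ █ · · ·
    · █ · · · ·
    · · · · · ·
    · · · · · ·
    · · · · · ·

Answer: [30,0,0]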